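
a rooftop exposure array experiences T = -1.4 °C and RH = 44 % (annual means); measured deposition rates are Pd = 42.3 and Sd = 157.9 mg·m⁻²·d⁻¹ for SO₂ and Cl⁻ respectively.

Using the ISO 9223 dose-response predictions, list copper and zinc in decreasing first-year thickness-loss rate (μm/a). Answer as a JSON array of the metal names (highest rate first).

["zinc", "copper"]

copper: f(T) = +0.126·(T−10) [T≤10 °C] = -1.4364
  SO₂ term: 0.0053·42.3^0.26·exp(0.059·44-1.4364) = 0.04474
  Sd branch = 0.01025·Sd^0.27·e^(0.036·RH+0.049·T) = 0.183 μm/a
  r_corr = 0.04474 + 0.183 = 0.2277 μm/a
zinc: f(T) = +0.038·(T−10) [T≤10 °C] = -0.4332
  SO₂ term: 0.0129·42.3^0.44·exp(0.046·44-0.4332) = 0.3289
  Cl⁻ term: 0.0175·157.9^0.57·exp(0.008·44+0.085·-1.4) = 0.3956
  sum: 0.3289 + 0.3956 → r_corr = 0.7245 μm/a
Ordering by μm/a: zinc (0.725) > copper (0.228)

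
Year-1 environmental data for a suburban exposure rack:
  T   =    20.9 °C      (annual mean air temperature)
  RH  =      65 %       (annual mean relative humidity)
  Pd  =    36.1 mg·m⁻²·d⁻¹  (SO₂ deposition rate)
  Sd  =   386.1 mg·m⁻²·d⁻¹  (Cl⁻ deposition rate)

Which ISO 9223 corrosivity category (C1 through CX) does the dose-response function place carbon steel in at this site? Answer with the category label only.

C5

carbon steel: temperature factor f = -0.054·(10.9) = -0.5886
  SO₂ term: 1.77·36.1^0.52·exp(0.02·65-0.5886) = 23.27
  Cl⁻ term: 0.102·386.1^0.62·exp(0.033·65+0.04·20.9) = 80.72
  r_corr = 23.27 + 80.72 = 104 μm/a
104 μm/a falls in (80, 200] for carbon steel → category C5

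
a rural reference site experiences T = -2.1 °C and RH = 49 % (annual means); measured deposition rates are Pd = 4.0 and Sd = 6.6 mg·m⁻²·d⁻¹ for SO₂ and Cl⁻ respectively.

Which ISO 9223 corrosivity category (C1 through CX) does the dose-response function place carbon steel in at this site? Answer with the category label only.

C2

carbon steel: T≤10 °C ⇒ hinge +0.150·(-2.1−10) = -1.8150
  SO₂ term: 1.77·4.0^0.52·exp(0.02·49-1.8150) = 1.579
  Sd branch = 0.102·Sd^0.62·e^(0.033·RH+0.04·T) = 1.522 μm/a
  sum: 1.579 + 1.522 → r_corr = 3.101 μm/a
3.1 μm/a falls in (1.3, 25] for carbon steel → category C2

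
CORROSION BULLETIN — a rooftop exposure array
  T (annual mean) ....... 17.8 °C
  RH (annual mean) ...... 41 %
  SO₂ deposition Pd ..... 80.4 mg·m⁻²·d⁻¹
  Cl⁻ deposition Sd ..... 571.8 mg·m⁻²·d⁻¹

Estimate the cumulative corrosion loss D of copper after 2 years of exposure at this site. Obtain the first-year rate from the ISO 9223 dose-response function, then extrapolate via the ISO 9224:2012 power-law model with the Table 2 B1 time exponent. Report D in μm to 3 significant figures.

D(2) = 1.10 μm

copper: temperature factor f = -0.080·(7.8) = -0.6240
  SO₂ term: 0.0053·80.4^0.26·exp(0.059·41-0.6240) = 0.09982
  Cl⁻ term: 0.01025·571.8^0.27·exp(0.036·41+0.049·17.8) = 0.5956
  r_corr = 0.09982 + 0.5956 = 0.6955 μm/a
ISO 9224: D(t) = r_corr · t^b with b = 0.667 (copper, B1)
  D(2) = 0.6955 × 2^0.667 = 0.6955 × 1.588 = 1.104 μm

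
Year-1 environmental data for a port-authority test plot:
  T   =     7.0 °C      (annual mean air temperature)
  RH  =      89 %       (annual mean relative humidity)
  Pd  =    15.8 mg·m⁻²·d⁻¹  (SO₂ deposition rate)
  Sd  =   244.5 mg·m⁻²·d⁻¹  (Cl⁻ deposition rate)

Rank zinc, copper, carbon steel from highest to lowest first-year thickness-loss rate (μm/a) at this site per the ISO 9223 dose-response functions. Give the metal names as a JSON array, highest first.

zinc: f(T) = +0.038·(T−10) [T≤10 °C] = -0.1140
  SO₂ term: 0.0129·15.8^0.44·exp(0.046·89-0.1140) = 2.325
  Sd branch = 0.0175·Sd^0.57·e^(0.008·RH+0.085·T) = 1.486 μm/a
  sum: 2.325 + 1.486 → r_corr = 3.811 μm/a
copper: temperature factor f = +0.126·(-3.0) = -0.3780
  Pd branch = 0.0053·Pd^0.26·e^(0.059·RH+f) = 1.42 μm/a
  Cl⁻ term: 0.01025·244.5^0.27·exp(0.036·89+0.049·7.0) = 1.57
  r_corr = 1.42 + 1.57 = 2.99 μm/a
carbon steel: temperature factor f = +0.150·(-3.0) = -0.4500
  Pd branch = 1.77·Pd^0.52·e^(0.02·RH+f) = 28.11 μm/a
  Cl⁻ term: 0.102·244.5^0.62·exp(0.033·89+0.04·7.0) = 76.99
  r_corr = 28.11 + 76.99 = 105.1 μm/a
Ordering by μm/a: carbon steel (105) > zinc (3.81) > copper (2.99)

["carbon steel", "zinc", "copper"]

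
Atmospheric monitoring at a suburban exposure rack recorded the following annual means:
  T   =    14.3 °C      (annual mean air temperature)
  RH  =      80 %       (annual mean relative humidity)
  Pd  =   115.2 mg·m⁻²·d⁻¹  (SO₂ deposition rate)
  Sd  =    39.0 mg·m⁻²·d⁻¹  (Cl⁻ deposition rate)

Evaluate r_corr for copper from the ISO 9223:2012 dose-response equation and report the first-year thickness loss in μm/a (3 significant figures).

copper: T>10 °C ⇒ hinge -0.080·(14.3−10) = -0.3440
  Pd branch = 0.0053·Pd^0.26·e^(0.059·RH+f) = 1.448 μm/a
  Sd branch = 0.01025·Sd^0.27·e^(0.036·RH+0.049·T) = 0.9894 μm/a
  r_corr = 1.448 + 0.9894 = 2.437 μm/a

r_corr = 2.44 μm/a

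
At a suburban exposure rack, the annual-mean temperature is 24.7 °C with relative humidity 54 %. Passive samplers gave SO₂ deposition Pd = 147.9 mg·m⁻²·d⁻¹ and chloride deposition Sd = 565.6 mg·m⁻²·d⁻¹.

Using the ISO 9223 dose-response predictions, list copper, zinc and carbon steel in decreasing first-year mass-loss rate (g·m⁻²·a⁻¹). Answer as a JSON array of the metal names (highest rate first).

["carbon steel", "zinc", "copper"]

copper: f(T) = -0.080·(T−10) [T>10 °C] = -1.1760
  Pd branch = 0.0053·Pd^0.26·e^(0.059·RH+f) = 0.145 μm/a
  Cl⁻ term: 0.01025·565.6^0.27·exp(0.036·54+0.049·24.7) = 1.33
  sum: 0.145 + 1.33 → r_corr = 1.475 μm/a
  mass loss = 1.475 μm/a × 8.96 g/cm³ = 13.21 g·m⁻²·a⁻¹
zinc: temperature factor f = -0.071·(14.7) = -1.0437
  Pd branch = 0.0129·Pd^0.44·e^(0.046·RH+f) = 0.4908 μm/a
  Cl⁻ term: 0.0175·565.6^0.57·exp(0.008·54+0.085·24.7) = 8.154
  sum: 0.4908 + 8.154 → r_corr = 8.645 μm/a
  mass loss = 8.645 μm/a × 7.14 g/cm³ = 61.73 g·m⁻²·a⁻¹
carbon steel: T>10 °C ⇒ hinge -0.054·(24.7−10) = -0.7938
  Pd branch = 1.77·Pd^0.52·e^(0.02·RH+f) = 31.67 μm/a
  Cl⁻ term: 0.102·565.6^0.62·exp(0.033·54+0.04·24.7) = 82.82
  r_corr = 31.67 + 82.82 = 114.5 μm/a
  mass loss = 114.5 μm/a × 7.85 g/cm³ = 898.8 g·m⁻²·a⁻¹
Ordering by g·m⁻²·a⁻¹: carbon steel (899) > zinc (61.7) > copper (13.2)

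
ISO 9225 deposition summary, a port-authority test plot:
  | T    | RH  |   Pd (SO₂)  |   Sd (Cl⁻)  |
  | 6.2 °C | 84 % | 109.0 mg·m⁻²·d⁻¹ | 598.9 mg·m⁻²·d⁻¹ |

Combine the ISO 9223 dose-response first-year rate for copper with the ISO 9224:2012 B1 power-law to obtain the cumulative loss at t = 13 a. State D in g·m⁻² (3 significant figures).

D(13) = 158 g·m⁻²

copper: f(T) = +0.126·(T−10) [T≤10 °C] = -0.4788
  SO₂ term: 0.0053·109.0^0.26·exp(0.059·84-0.4788) = 1.579
  Sd branch = 0.01025·Sd^0.27·e^(0.036·RH+0.049·T) = 1.606 μm/a
  sum: 1.579 + 1.606 → r_corr = 3.186 μm/a
ISO 9224: D(t) = r_corr · t^b with b = 0.667 (copper, B1)
  D(13) = 3.186 × 13^0.667 = 3.186 × 5.534 = 17.63 μm
  Mass loss = 17.63 μm × 8.96 g/cm³ = 157.9 g·m⁻²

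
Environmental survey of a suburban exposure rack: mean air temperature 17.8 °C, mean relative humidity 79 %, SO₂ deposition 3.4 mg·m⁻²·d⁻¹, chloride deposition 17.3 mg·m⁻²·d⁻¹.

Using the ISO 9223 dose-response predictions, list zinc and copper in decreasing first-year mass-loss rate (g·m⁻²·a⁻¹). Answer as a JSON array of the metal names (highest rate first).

zinc: temperature factor f = -0.071·(7.8) = -0.5538
  SO₂ term: 0.0129·3.4^0.44·exp(0.046·79-0.5538) = 0.481
  Cl⁻ term: 0.0175·17.3^0.57·exp(0.008·79+0.085·17.8) = 0.7591
  sum: 0.481 + 0.7591 → r_corr = 1.24 μm/a
  mass loss = 1.24 μm/a × 7.14 g/cm³ = 8.854 g·m⁻²·a⁻¹
copper: temperature factor f = -0.080·(7.8) = -0.6240
  SO₂ term: 0.0053·3.4^0.26·exp(0.059·79-0.6240) = 0.4128
  Sd branch = 0.01025·Sd^0.27·e^(0.036·RH+0.049·T) = 0.9097 μm/a
  sum: 0.4128 + 0.9097 → r_corr = 1.323 μm/a
  mass loss = 1.323 μm/a × 8.96 g/cm³ = 11.85 g·m⁻²·a⁻¹
Ordering by g·m⁻²·a⁻¹: copper (11.8) > zinc (8.85)

["copper", "zinc"]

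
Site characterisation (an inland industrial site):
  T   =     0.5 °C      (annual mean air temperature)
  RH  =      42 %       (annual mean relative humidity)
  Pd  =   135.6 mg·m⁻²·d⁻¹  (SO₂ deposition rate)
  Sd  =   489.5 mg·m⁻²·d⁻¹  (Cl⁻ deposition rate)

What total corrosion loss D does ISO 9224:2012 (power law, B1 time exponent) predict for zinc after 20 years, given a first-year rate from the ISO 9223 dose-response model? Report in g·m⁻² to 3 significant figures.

zinc: f(T) = +0.038·(T−10) [T≤10 °C] = -0.3610
  sulphur-dioxide contribution → 0.5383 μm/a
  chloride contribution → 0.8721 μm/a
  total first-year rate 1.41 μm/a
Long-term exponent b (ISO 9224 Table 2, B1) = 0.813
  D(20) = 1.41 × 20^0.813 = 1.41 × 11.42 = 16.11 μm
  Mass loss = 16.11 μm × 7.14 g/cm³ = 115 g·m⁻²

D(20) = 115 g·m⁻²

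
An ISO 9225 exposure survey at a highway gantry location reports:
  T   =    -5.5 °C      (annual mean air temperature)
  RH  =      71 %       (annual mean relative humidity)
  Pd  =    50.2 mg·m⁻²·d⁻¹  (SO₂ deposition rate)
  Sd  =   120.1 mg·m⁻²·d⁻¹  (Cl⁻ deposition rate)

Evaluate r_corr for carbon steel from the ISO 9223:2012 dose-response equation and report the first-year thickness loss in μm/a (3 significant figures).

carbon steel: T≤10 °C ⇒ hinge +0.150·(-5.5−10) = -2.3250
  sulphur-dioxide contribution → 5.487 μm/a
  chloride contribution → 16.59 μm/a
  ⇒ r_corr(carbon steel) = 22.08 μm/a

r_corr = 22.1 μm/a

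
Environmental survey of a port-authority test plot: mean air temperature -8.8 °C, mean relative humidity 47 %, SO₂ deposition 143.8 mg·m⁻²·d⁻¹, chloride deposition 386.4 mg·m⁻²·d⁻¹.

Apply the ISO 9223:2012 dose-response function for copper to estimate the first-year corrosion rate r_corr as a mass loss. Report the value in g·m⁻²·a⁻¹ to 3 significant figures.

copper: temperature factor f = +0.126·(-18.8) = -2.3688
  Pd branch = 0.0053·Pd^0.26·e^(0.059·RH+f) = 0.0289 μm/a
  Sd branch = 0.01025·Sd^0.27·e^(0.036·RH+0.049·T) = 0.1806 μm/a
  sum: 0.0289 + 0.1806 → r_corr = 0.2095 μm/a
Convert to mass loss: 0.2095 μm/a × 8.96 g/cm³ = 1.877 g·m⁻²·a⁻¹

r_corr = 1.88 g·m⁻²·a⁻¹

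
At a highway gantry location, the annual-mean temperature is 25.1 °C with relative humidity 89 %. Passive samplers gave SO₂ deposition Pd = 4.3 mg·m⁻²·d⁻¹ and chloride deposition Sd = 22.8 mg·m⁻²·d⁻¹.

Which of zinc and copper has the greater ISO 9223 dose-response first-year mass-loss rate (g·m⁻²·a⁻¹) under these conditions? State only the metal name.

copper

zinc: f(T) = -0.071·(T−10) [T>10 °C] = -1.0721
  Pd branch = 0.0129·Pd^0.44·e^(0.046·RH+f) = 0.5032 μm/a
  Sd branch = 0.0175·Sd^0.57·e^(0.008·RH+0.085·T) = 1.79 μm/a
  sum: 0.5032 + 1.79 → r_corr = 2.293 μm/a
  mass loss = 2.293 μm/a × 7.14 g/cm³ = 16.37 g·m⁻²·a⁻¹
copper: f(T) = -0.080·(T−10) [T>10 °C] = -1.2080
  SO₂ term: 0.0053·4.3^0.26·exp(0.059·89-1.2080) = 0.4414
  Sd branch = 0.01025·Sd^0.27·e^(0.036·RH+0.049·T) = 2.009 μm/a
  sum: 0.4414 + 2.009 → r_corr = 2.45 μm/a
  mass loss = 2.45 μm/a × 8.96 g/cm³ = 21.96 g·m⁻²·a⁻¹
Ordering by g·m⁻²·a⁻¹: copper (22) > zinc (16.4)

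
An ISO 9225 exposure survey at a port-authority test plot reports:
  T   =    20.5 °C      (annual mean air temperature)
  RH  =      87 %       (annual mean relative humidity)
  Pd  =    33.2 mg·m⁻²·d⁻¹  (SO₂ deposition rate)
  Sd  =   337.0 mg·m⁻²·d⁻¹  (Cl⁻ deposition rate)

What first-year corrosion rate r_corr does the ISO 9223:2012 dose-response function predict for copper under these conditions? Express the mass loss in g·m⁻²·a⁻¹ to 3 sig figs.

copper: temperature factor f = -0.080·(10.5) = -0.8400
  SO₂ term: 0.0053·33.2^0.26·exp(0.059·87-0.8400) = 0.9643
  Sd branch = 0.01025·Sd^0.27·e^(0.036·RH+0.049·T) = 3.088 μm/a
  sum: 0.9643 + 3.088 → r_corr = 4.052 μm/a
Convert to mass loss: 4.052 μm/a × 8.96 g/cm³ = 36.31 g·m⁻²·a⁻¹

r_corr = 36.3 g·m⁻²·a⁻¹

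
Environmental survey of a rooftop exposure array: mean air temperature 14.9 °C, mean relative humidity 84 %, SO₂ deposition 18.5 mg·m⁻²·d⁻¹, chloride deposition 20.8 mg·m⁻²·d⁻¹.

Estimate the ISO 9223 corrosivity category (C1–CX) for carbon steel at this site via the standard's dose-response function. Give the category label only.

carbon steel: temperature factor f = -0.054·(4.9) = -0.2646
  Pd branch = 1.77·Pd^0.52·e^(0.02·RH+f) = 33.24 μm/a
  Sd branch = 0.102·Sd^0.62·e^(0.033·RH+0.04·T) = 19.43 μm/a
  sum: 33.24 + 19.43 → r_corr = 52.67 μm/a
ISO 9223 Table 2 (carbon steel): 50 < 52.7 ≤ 80 μm/a ⇒ C4

C4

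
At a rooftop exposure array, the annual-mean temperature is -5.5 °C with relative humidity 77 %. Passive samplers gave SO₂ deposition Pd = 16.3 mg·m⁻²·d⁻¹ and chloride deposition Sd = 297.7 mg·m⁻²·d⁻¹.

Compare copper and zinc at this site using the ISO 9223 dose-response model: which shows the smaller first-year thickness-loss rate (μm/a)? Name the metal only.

copper: T≤10 °C ⇒ hinge +0.126·(-5.5−10) = -1.9530
  SO₂ term: 0.0053·16.3^0.26·exp(0.059·77-1.9530) = 0.146
  Sd branch = 0.01025·Sd^0.27·e^(0.036·RH+0.049·T) = 0.5827 μm/a
  sum: 0.146 + 0.5827 → r_corr = 0.7287 μm/a
zinc: temperature factor f = +0.038·(-15.5) = -0.5890
  Pd branch = 0.0129·Pd^0.44·e^(0.046·RH+f) = 0.8442 μm/a
  Cl⁻ term: 0.0175·297.7^0.57·exp(0.008·77+0.085·-5.5) = 0.5219
  sum: 0.8442 + 0.5219 → r_corr = 1.366 μm/a
Ordering by μm/a: zinc (1.37) > copper (0.729)

copper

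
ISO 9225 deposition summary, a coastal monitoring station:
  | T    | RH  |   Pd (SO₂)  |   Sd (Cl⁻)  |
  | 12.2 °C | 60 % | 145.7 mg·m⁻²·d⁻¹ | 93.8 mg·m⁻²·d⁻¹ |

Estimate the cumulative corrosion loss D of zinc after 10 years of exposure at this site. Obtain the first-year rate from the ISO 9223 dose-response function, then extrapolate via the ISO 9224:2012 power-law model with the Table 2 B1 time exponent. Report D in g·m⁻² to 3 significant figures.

zinc: f(T) = -0.071·(T−10) [T>10 °C] = -0.1562
  Pd branch = 0.0129·Pd^0.44·e^(0.046·RH+f) = 1.561 μm/a
  Sd branch = 0.0175·Sd^0.57·e^(0.008·RH+0.085·T) = 1.062 μm/a
  r_corr = 1.561 + 1.062 = 2.622 μm/a
Long-term exponent b (ISO 9224 Table 2, B1) = 0.813
  D(10) = 2.622 × 10^0.813 = 2.622 × 6.501 = 17.05 μm
  Mass loss = 17.05 μm × 7.14 g/cm³ = 121.7 g·m⁻²

D(10) = 122 g·m⁻²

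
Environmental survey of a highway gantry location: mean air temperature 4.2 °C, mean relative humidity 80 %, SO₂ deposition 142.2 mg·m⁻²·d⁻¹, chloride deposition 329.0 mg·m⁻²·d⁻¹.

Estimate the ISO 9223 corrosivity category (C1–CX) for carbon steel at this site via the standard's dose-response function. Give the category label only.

C5

carbon steel: f(T) = +0.150·(T−10) [T≤10 °C] = -0.8700
  sulphur-dioxide contribution → 48.36 μm/a
  chloride contribution → 61.48 μm/a
  total first-year rate 109.8 μm/a
110 μm/a falls in (80, 200] for carbon steel → category C5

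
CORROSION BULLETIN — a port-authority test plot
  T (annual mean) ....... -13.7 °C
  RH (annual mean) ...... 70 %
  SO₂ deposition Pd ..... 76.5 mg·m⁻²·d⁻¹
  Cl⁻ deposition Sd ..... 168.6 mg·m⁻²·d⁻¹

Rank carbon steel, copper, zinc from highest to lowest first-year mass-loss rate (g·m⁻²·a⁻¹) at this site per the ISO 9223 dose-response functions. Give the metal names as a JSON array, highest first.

["carbon steel", "zinc", "copper"]

carbon steel: f(T) = +0.150·(T−10) [T≤10 °C] = -3.5550
  Pd branch = 1.77·Pd^0.52·e^(0.02·RH+f) = 1.957 μm/a
  Cl⁻ term: 0.102·168.6^0.62·exp(0.033·70+0.04·-13.7) = 14.27
  sum: 1.957 + 14.27 → r_corr = 16.23 μm/a
  mass loss = 16.23 μm/a × 7.85 g/cm³ = 127.4 g·m⁻²·a⁻¹
copper: temperature factor f = +0.126·(-23.7) = -2.9862
  Pd branch = 0.0053·Pd^0.26·e^(0.059·RH+f) = 0.05138 μm/a
  Cl⁻ term: 0.01025·168.6^0.27·exp(0.036·70+0.049·-13.7) = 0.2599
  sum: 0.05138 + 0.2599 → r_corr = 0.3113 μm/a
  mass loss = 0.3113 μm/a × 8.96 g/cm³ = 2.789 g·m⁻²·a⁻¹
zinc: T≤10 °C ⇒ hinge +0.038·(-13.7−10) = -0.9006
  Pd branch = 0.0129·Pd^0.44·e^(0.046·RH+f) = 0.8845 μm/a
  Sd branch = 0.0175·Sd^0.57·e^(0.008·RH+0.085·T) = 0.1778 μm/a
  r_corr = 0.8845 + 0.1778 = 1.062 μm/a
  mass loss = 1.062 μm/a × 7.14 g/cm³ = 7.585 g·m⁻²·a⁻¹
Ordering by g·m⁻²·a⁻¹: carbon steel (127) > zinc (7.58) > copper (2.79)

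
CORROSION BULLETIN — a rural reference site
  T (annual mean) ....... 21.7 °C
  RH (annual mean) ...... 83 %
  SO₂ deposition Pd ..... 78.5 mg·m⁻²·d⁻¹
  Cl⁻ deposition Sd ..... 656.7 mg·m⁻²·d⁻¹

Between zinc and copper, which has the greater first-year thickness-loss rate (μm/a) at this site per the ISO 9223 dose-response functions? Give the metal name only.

zinc

zinc: f(T) = -0.071·(T−10) [T>10 °C] = -0.8307
  SO₂ term: 0.0129·78.5^0.44·exp(0.046·83-0.8307) = 1.745
  Sd branch = 0.0175·Sd^0.57·e^(0.008·RH+0.085·T) = 8.677 μm/a
  sum: 1.745 + 8.677 → r_corr = 10.42 μm/a
copper: T>10 °C ⇒ hinge -0.080·(21.7−10) = -0.9360
  Pd branch = 0.0053·Pd^0.26·e^(0.059·RH+f) = 0.8653 μm/a
  Cl⁻ term: 0.01025·656.7^0.27·exp(0.036·83+0.049·21.7) = 3.395
  sum: 0.8653 + 3.395 → r_corr = 4.261 μm/a
Ordering by μm/a: zinc (10.4) > copper (4.26)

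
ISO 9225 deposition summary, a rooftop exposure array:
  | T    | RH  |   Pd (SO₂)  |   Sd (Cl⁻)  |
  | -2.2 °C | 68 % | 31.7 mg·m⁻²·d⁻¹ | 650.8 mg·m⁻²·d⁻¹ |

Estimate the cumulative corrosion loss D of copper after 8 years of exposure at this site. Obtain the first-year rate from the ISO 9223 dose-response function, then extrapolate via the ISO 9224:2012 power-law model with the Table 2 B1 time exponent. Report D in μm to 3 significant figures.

D(8) = 3.07 μm

copper: f(T) = +0.126·(T−10) [T≤10 °C] = -1.5372
  Pd branch = 0.0053·Pd^0.26·e^(0.059·RH+f) = 0.1546 μm/a
  Cl⁻ term: 0.01025·650.8^0.27·exp(0.036·68+0.049·-2.2) = 0.6119
  sum: 0.1546 + 0.6119 → r_corr = 0.7666 μm/a
Power-law: D(8) = r_corr · 8^0.667
  D(8) = 0.7666 × 8^0.667 = 0.7666 × 4.003 = 3.068 μm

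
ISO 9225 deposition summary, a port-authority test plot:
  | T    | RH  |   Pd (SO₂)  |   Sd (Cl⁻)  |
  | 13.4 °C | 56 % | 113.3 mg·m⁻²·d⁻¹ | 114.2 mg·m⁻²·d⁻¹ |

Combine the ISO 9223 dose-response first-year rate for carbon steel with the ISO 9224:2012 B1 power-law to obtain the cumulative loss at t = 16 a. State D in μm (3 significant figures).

D(16) = 314 μm

carbon steel: temperature factor f = -0.054·(3.4) = -0.1836
  Pd branch = 1.77·Pd^0.52·e^(0.02·RH+f) = 52.83 μm/a
  Sd branch = 0.102·Sd^0.62·e^(0.033·RH+0.04·T) = 20.88 μm/a
  sum: 52.83 + 20.88 → r_corr = 73.7 μm/a
Power-law: D(16) = r_corr · 16^0.523
  D(16) = 73.7 × 16^0.523 = 73.7 × 4.263 = 314.2 μm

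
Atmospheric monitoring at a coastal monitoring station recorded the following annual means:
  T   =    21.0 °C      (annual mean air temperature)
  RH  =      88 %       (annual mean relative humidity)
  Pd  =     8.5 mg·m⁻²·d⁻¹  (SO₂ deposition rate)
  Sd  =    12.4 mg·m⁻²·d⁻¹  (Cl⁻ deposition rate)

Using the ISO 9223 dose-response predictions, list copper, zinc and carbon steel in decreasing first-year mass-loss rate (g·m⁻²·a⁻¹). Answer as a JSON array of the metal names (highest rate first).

["carbon steel", "copper", "zinc"]

copper: T>10 °C ⇒ hinge -0.080·(21.0−10) = -0.8800
  sulphur-dioxide contribution → 0.6896 μm/a
  chloride contribution → 1.345 μm/a
  ⇒ r_corr(copper) = 2.034 μm/a
  mass loss = 2.034 μm/a × 8.96 g/cm³ = 18.23 g·m⁻²·a⁻¹
zinc: T>10 °C ⇒ hinge -0.071·(21.0−10) = -0.7810
  sulphur-dioxide contribution → 0.8677 μm/a
  chloride contribution → 0.8856 μm/a
  ⇒ r_corr(zinc) = 1.753 μm/a
  mass loss = 1.753 μm/a × 7.14 g/cm³ = 12.52 g·m⁻²·a⁻¹
carbon steel: f(T) = -0.054·(T−10) [T>10 °C] = -0.5940
  sulphur-dioxide contribution → 17.28 μm/a
  chloride contribution → 20.54 μm/a
  total first-year rate 37.82 μm/a
  mass loss = 37.82 μm/a × 7.85 g/cm³ = 296.9 g·m⁻²·a⁻¹
Ordering by g·m⁻²·a⁻¹: carbon steel (297) > copper (18.2) > zinc (12.5)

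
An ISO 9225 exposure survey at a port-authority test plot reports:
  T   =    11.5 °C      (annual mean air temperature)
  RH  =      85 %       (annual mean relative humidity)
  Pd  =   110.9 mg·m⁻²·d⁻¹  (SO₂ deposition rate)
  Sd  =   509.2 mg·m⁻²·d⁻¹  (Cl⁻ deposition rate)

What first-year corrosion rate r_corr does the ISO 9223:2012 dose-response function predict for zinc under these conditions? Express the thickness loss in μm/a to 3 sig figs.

r_corr = 7.80 μm/a

zinc: f(T) = -0.071·(T−10) [T>10 °C] = -0.1065
  Pd branch = 0.0129·Pd^0.44·e^(0.046·RH+f) = 4.594 μm/a
  Sd branch = 0.0175·Sd^0.57·e^(0.008·RH+0.085·T) = 3.205 μm/a
  r_corr = 4.594 + 3.205 = 7.799 μm/a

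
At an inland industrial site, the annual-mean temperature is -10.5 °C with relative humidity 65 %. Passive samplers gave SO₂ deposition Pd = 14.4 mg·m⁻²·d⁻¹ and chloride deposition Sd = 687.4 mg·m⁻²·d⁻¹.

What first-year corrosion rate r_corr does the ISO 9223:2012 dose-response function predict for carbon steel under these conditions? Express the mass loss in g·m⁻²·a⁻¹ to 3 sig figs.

r_corr = 267 g·m⁻²·a⁻¹

carbon steel: f(T) = +0.150·(T−10) [T≤10 °C] = -3.0750
  SO₂ term: 1.77·14.4^0.52·exp(0.02·65-3.0750) = 1.201
  Cl⁻ term: 0.102·687.4^0.62·exp(0.033·65+0.04·-10.5) = 32.87
  sum: 1.201 + 32.87 → r_corr = 34.07 μm/a
Convert to mass loss: 34.07 μm/a × 7.85 g/cm³ = 267.5 g·m⁻²·a⁻¹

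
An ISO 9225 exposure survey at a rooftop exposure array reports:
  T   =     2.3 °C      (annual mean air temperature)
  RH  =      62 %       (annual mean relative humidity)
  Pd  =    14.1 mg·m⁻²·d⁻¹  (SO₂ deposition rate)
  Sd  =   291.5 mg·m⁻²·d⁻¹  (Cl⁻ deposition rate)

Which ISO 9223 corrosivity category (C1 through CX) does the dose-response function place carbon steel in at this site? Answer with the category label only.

C3

carbon steel: f(T) = +0.150·(T−10) [T≤10 °C] = -1.1550
  SO₂ term: 1.77·14.1^0.52·exp(0.02·62-1.1550) = 7.629
  Cl⁻ term: 0.102·291.5^0.62·exp(0.033·62+0.04·2.3) = 29.19
  r_corr = 7.629 + 29.19 = 36.82 μm/a
Category bounds: 25…50 μm/a bracket r_corr ⇒ C3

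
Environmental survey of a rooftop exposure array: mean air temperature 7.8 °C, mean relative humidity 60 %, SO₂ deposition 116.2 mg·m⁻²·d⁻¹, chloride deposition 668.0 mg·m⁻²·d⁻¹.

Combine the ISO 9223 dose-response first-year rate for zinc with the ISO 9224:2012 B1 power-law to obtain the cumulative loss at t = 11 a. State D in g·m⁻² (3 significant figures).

D(11) = 188 g·m⁻²

zinc: f(T) = +0.038·(T−10) [T≤10 °C] = -0.0836
  Pd branch = 0.0129·Pd^0.44·e^(0.046·RH+f) = 1.519 μm/a
  Sd branch = 0.0175·Sd^0.57·e^(0.008·RH+0.085·T) = 2.236 μm/a
  r_corr = 1.519 + 2.236 = 3.756 μm/a
Power-law: D(11) = r_corr · 11^0.813
  D(11) = 3.756 × 11^0.813 = 3.756 × 7.025 = 26.38 μm
  Mass loss = 26.38 μm × 7.14 g/cm³ = 188.4 g·m⁻²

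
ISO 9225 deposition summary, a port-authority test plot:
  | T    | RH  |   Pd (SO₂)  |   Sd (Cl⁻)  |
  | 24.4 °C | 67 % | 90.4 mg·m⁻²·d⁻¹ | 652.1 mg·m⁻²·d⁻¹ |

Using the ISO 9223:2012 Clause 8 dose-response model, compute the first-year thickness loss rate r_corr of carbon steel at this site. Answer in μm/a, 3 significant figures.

r_corr = 170 μm/a

carbon steel: f(T) = -0.054·(T−10) [T>10 °C] = -0.7776
  SO₂ term: 1.77·90.4^0.52·exp(0.02·67-0.7776) = 32.32
  Cl⁻ term: 0.102·652.1^0.62·exp(0.033·67+0.04·24.4) = 137.3
  r_corr = 32.32 + 137.3 = 169.6 μm/a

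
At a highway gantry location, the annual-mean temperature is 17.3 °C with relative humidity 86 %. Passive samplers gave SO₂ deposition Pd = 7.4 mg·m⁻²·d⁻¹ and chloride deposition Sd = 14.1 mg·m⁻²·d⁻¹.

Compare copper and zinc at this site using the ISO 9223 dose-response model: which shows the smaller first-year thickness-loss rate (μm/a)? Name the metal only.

copper: f(T) = -0.080·(T−10) [T>10 °C] = -0.5840
  Pd branch = 0.0053·Pd^0.26·e^(0.059·RH+f) = 0.7948 μm/a
  Sd branch = 0.01025·Sd^0.27·e^(0.036·RH+0.049·T) = 1.081 μm/a
  sum: 0.7948 + 1.081 → r_corr = 1.876 μm/a
zinc: T>10 °C ⇒ hinge -0.071·(17.3−10) = -0.5183
  Pd branch = 0.0129·Pd^0.44·e^(0.046·RH+f) = 0.9683 μm/a
  Cl⁻ term: 0.0175·14.1^0.57·exp(0.008·86+0.085·17.3) = 0.6847
  r_corr = 0.9683 + 0.6847 = 1.653 μm/a
Ordering by μm/a: copper (1.88) > zinc (1.65)

zinc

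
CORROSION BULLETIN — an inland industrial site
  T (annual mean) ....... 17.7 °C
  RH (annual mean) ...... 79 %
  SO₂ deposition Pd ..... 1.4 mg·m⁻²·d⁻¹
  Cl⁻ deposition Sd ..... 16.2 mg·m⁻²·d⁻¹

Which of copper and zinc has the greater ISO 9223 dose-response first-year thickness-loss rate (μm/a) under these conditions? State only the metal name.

copper

copper: temperature factor f = -0.080·(7.7) = -0.6160
  SO₂ term: 0.0053·1.4^0.26·exp(0.059·79-0.6160) = 0.3304
  Sd branch = 0.01025·Sd^0.27·e^(0.036·RH+0.049·T) = 0.8894 μm/a
  sum: 0.3304 + 0.8894 → r_corr = 1.22 μm/a
zinc: f(T) = -0.071·(T−10) [T>10 °C] = -0.5467
  Pd branch = 0.0129·Pd^0.44·e^(0.046·RH+f) = 0.3279 μm/a
  Sd branch = 0.0175·Sd^0.57·e^(0.008·RH+0.085·T) = 0.725 μm/a
  r_corr = 0.3279 + 0.725 = 1.053 μm/a
Ordering by μm/a: copper (1.22) > zinc (1.05)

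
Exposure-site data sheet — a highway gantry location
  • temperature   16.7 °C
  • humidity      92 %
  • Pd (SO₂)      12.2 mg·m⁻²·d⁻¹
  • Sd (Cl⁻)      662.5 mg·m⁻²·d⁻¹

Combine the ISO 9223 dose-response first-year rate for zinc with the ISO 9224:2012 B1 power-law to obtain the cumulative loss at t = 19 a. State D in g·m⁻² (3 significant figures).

zinc: T>10 °C ⇒ hinge -0.071·(16.7−10) = -0.4757
  sulphur-dioxide contribution → 1.659 μm/a
  chloride contribution → 6.127 μm/a
  ⇒ r_corr(zinc) = 7.786 μm/a
Power-law: D(19) = r_corr · 19^0.813
  D(19) = 7.786 × 19^0.813 = 7.786 × 10.96 = 85.3 μm
  Mass loss = 85.3 μm × 7.14 g/cm³ = 609 g·m⁻²

D(19) = 609 g·m⁻²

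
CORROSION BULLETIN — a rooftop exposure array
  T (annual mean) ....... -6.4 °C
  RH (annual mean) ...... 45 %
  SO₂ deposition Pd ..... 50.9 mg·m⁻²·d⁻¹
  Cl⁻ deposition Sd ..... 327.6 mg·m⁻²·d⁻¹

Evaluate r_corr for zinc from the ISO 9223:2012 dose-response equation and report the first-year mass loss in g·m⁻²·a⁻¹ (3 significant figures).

r_corr = 5.03 g·m⁻²·a⁻¹

zinc: temperature factor f = +0.038·(-16.4) = -0.6232
  sulphur-dioxide contribution → 0.3089 μm/a
  chloride contribution → 0.3953 μm/a
  total first-year rate 0.7042 μm/a
Convert to mass loss: 0.7042 μm/a × 7.14 g/cm³ = 5.028 g·m⁻²·a⁻¹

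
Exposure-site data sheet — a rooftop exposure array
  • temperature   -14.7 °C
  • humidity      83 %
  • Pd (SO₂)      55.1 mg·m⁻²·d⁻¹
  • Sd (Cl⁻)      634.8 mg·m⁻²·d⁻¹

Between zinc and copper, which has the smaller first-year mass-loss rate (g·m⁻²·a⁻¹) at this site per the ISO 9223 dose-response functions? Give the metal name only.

copper

zinc: temperature factor f = +0.038·(-24.7) = -0.9386
  SO₂ term: 0.0129·55.1^0.44·exp(0.046·83-0.9386) = 1.34
  Cl⁻ term: 0.0175·634.8^0.57·exp(0.008·83+0.085·-14.7) = 0.3857
  sum: 1.34 + 0.3857 → r_corr = 1.726 μm/a
  mass loss = 1.726 μm/a × 7.14 g/cm³ = 12.32 g·m⁻²·a⁻¹
copper: f(T) = +0.126·(T−10) [T≤10 °C] = -3.1122
  Pd branch = 0.0053·Pd^0.26·e^(0.059·RH+f) = 0.08956 μm/a
  Cl⁻ term: 0.01025·634.8^0.27·exp(0.036·83+0.049·-14.7) = 0.5653
  sum: 0.08956 + 0.5653 → r_corr = 0.6549 μm/a
  mass loss = 0.6549 μm/a × 8.96 g/cm³ = 5.868 g·m⁻²·a⁻¹
Ordering by g·m⁻²·a⁻¹: zinc (12.3) > copper (5.87)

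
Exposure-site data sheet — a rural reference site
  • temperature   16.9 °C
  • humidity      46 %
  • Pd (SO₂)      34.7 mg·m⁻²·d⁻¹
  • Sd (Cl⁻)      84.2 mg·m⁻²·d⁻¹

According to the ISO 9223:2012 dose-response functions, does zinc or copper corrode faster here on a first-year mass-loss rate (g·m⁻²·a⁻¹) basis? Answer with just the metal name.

zinc

zinc: f(T) = -0.071·(T−10) [T>10 °C] = -0.4899
  SO₂ term: 0.0129·34.7^0.44·exp(0.046·46-0.4899) = 0.3123
  Cl⁻ term: 0.0175·84.2^0.57·exp(0.008·46+0.085·16.9) = 1.331
  r_corr = 0.3123 + 1.331 = 1.643 μm/a
  mass loss = 1.643 μm/a × 7.14 g/cm³ = 11.73 g·m⁻²·a⁻¹
copper: temperature factor f = -0.080·(6.9) = -0.5520
  SO₂ term: 0.0053·34.7^0.26·exp(0.059·46-0.5520) = 0.1158
  Cl⁻ term: 0.01025·84.2^0.27·exp(0.036·46+0.049·16.9) = 0.4068
  r_corr = 0.1158 + 0.4068 = 0.5226 μm/a
  mass loss = 0.5226 μm/a × 8.96 g/cm³ = 4.683 g·m⁻²·a⁻¹
Ordering by g·m⁻²·a⁻¹: zinc (11.7) > copper (4.68)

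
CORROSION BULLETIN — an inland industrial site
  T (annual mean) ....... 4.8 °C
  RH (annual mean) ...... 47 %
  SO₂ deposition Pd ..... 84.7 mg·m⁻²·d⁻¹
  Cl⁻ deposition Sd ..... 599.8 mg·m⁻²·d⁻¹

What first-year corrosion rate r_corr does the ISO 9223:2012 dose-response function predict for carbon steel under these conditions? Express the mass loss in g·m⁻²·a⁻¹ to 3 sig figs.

carbon steel: f(T) = +0.150·(T−10) [T≤10 °C] = -0.7800
  Pd branch = 1.77·Pd^0.52·e^(0.02·RH+f) = 20.89 μm/a
  Cl⁻ term: 0.102·599.8^0.62·exp(0.033·47+0.04·4.8) = 30.76
  r_corr = 20.89 + 30.76 = 51.65 μm/a
Convert to mass loss: 51.65 μm/a × 7.85 g/cm³ = 405.4 g·m⁻²·a⁻¹

r_corr = 405 g·m⁻²·a⁻¹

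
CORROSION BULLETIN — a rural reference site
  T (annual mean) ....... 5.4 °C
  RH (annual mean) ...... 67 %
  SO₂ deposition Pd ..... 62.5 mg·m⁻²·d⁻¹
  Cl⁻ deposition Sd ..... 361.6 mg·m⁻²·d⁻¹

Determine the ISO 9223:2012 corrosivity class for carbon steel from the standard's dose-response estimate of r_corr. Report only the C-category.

carbon steel: temperature factor f = +0.150·(-4.6) = -0.6900
  sulphur-dioxide contribution → 29.12 μm/a
  chloride contribution → 44.54 μm/a
  total first-year rate 73.65 μm/a
Category bounds: 50…80 μm/a bracket r_corr ⇒ C4

C4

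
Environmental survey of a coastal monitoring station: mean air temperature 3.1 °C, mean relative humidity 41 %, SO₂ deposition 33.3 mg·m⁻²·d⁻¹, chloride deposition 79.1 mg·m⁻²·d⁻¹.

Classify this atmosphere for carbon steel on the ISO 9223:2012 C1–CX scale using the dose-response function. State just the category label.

carbon steel: T≤10 °C ⇒ hinge +0.150·(3.1−10) = -1.0350
  sulphur-dioxide contribution → 8.836 μm/a
  chloride contribution → 6.713 μm/a
  total first-year rate 15.55 μm/a
Category bounds: 1.3…25 μm/a bracket r_corr ⇒ C2

C2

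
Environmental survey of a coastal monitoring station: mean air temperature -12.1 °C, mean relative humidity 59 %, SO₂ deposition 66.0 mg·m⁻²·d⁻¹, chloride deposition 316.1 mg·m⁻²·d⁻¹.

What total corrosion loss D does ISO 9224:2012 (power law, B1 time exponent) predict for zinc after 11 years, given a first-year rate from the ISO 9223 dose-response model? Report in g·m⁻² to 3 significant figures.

zinc: f(T) = +0.038·(T−10) [T≤10 °C] = -0.8398
  sulphur-dioxide contribution → 0.5311 μm/a
  chloride contribution → 0.2668 μm/a
  ⇒ r_corr(zinc) = 0.7979 μm/a
Long-term exponent b (ISO 9224 Table 2, B1) = 0.813
  D(11) = 0.7979 × 11^0.813 = 0.7979 × 7.025 = 5.605 μm
  Mass loss = 5.605 μm × 7.14 g/cm³ = 40.02 g·m⁻²

D(11) = 40.0 g·m⁻²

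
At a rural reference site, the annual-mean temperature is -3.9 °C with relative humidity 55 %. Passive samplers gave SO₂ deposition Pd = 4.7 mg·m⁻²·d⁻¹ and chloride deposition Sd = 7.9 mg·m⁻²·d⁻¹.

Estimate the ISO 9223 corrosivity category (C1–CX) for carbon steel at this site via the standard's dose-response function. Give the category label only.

C2

carbon steel: f(T) = +0.150·(T−10) [T≤10 °C] = -2.0850
  sulphur-dioxide contribution → 1.478 μm/a
  chloride contribution → 1.93 μm/a
  ⇒ r_corr(carbon steel) = 3.408 μm/a
3.41 μm/a falls in (1.3, 25] for carbon steel → category C2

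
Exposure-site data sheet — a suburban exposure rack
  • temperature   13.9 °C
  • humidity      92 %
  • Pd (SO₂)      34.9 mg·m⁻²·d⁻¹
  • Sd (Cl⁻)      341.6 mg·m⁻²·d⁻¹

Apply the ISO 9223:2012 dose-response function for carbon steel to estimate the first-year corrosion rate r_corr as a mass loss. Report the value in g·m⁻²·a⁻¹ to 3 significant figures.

carbon steel: T>10 °C ⇒ hinge -0.054·(13.9−10) = -0.2106
  sulphur-dioxide contribution → 57.26 μm/a
  chloride contribution → 137.8 μm/a
  total first-year rate 195.1 μm/a
Convert to mass loss: 195.1 μm/a × 7.85 g/cm³ = 1532 g·m⁻²·a⁻¹

r_corr = 1.53e+03 g·m⁻²·a⁻¹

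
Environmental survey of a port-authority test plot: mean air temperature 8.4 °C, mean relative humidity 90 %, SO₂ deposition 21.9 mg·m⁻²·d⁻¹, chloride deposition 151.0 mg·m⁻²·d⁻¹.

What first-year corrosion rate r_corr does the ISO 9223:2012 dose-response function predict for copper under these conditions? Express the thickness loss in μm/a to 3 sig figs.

r_corr = 3.49 μm/a

copper: T≤10 °C ⇒ hinge +0.126·(8.4−10) = -0.2016
  sulphur-dioxide contribution → 1.956 μm/a
  chloride contribution → 1.531 μm/a
  ⇒ r_corr(copper) = 3.487 μm/a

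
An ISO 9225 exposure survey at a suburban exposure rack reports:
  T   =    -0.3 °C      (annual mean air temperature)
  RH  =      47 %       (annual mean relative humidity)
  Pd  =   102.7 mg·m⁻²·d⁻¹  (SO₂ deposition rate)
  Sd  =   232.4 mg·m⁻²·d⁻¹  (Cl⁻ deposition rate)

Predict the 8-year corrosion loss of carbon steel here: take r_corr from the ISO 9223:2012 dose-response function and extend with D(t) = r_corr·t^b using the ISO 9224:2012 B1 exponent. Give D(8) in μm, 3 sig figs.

carbon steel: f(T) = +0.150·(T−10) [T≤10 °C] = -1.5450
  SO₂ term: 1.77·102.7^0.52·exp(0.02·47-1.5450) = 10.75
  Cl⁻ term: 0.102·232.4^0.62·exp(0.033·47+0.04·-0.3) = 13.93
  sum: 10.75 + 13.93 → r_corr = 24.68 μm/a
Long-term exponent b (ISO 9224 Table 2, B1) = 0.523
  D(8) = 24.68 × 8^0.523 = 24.68 × 2.967 = 73.22 μm

D(8) = 73.2 μm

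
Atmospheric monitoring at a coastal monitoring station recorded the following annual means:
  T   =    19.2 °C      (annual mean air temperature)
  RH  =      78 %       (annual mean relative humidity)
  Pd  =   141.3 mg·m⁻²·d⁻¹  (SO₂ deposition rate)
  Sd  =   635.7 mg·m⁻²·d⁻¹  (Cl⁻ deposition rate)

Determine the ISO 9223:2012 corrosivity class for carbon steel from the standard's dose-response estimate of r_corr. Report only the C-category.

carbon steel: temperature factor f = -0.054·(9.2) = -0.4968
  SO₂ term: 1.77·141.3^0.52·exp(0.02·78-0.4968) = 67.26
  Cl⁻ term: 0.102·635.7^0.62·exp(0.033·78+0.04·19.2) = 157.8
  sum: 67.26 + 157.8 → r_corr = 225 μm/a
225 μm/a falls in (200, 700] for carbon steel → category CX

CX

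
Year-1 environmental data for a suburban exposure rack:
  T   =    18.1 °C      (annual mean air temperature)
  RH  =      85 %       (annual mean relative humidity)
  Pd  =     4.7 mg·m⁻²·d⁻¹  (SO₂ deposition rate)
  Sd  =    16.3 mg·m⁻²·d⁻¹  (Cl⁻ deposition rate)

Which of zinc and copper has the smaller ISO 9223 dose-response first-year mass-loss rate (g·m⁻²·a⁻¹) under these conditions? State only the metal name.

zinc

zinc: T>10 °C ⇒ hinge -0.071·(18.1−10) = -0.5751
  Pd branch = 0.0129·Pd^0.44·e^(0.046·RH+f) = 0.7156 μm/a
  Sd branch = 0.0175·Sd^0.57·e^(0.008·RH+0.085·T) = 0.7897 μm/a
  sum: 0.7156 + 0.7897 → r_corr = 1.505 μm/a
  mass loss = 1.505 μm/a × 7.14 g/cm³ = 10.75 g·m⁻²·a⁻¹
copper: T>10 °C ⇒ hinge -0.080·(18.1−10) = -0.6480
  Pd branch = 0.0053·Pd^0.26·e^(0.059·RH+f) = 0.6246 μm/a
  Cl⁻ term: 0.01025·16.3^0.27·exp(0.036·85+0.049·18.1) = 1.128
  sum: 0.6246 + 1.128 → r_corr = 1.752 μm/a
  mass loss = 1.752 μm/a × 8.96 g/cm³ = 15.7 g·m⁻²·a⁻¹
Ordering by g·m⁻²·a⁻¹: copper (15.7) > zinc (10.7)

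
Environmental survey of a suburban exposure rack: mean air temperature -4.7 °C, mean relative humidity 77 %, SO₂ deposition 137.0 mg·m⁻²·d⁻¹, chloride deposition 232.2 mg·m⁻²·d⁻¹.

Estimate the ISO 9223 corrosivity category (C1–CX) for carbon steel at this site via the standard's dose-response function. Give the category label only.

C3

carbon steel: T≤10 °C ⇒ hinge +0.150·(-4.7−10) = -2.2050
  sulphur-dioxide contribution → 11.76 μm/a
  chloride contribution → 31.43 μm/a
  total first-year rate 43.19 μm/a
ISO 9223 Table 2 (carbon steel): 25 < 43.2 ≤ 50 μm/a ⇒ C3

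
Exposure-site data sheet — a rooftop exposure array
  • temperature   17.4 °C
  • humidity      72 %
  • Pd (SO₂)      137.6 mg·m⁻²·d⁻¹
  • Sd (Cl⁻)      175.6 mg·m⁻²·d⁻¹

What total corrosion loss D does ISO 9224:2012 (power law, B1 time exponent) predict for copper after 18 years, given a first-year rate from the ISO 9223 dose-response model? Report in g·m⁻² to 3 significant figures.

copper: f(T) = -0.080·(T−10) [T>10 °C] = -0.5920
  Pd branch = 0.0053·Pd^0.26·e^(0.059·RH+f) = 0.7381 μm/a
  Cl⁻ term: 0.01025·175.6^0.27·exp(0.036·72+0.049·17.4) = 1.296
  sum: 0.7381 + 1.296 → r_corr = 2.034 μm/a
ISO 9224: D(t) = r_corr · t^b with b = 0.667 (copper, B1)
  D(18) = 2.034 × 18^0.667 = 2.034 × 6.875 = 13.99 μm
  Mass loss = 13.99 μm × 8.96 g/cm³ = 125.3 g·m⁻²

D(18) = 125 g·m⁻²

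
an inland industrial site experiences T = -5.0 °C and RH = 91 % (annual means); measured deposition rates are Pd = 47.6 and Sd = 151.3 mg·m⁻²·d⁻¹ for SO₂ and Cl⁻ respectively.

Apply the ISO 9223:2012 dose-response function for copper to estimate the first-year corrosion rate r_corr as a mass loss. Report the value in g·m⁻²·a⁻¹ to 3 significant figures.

copper: temperature factor f = +0.126·(-15.0) = -1.8900
  Pd branch = 0.0053·Pd^0.26·e^(0.059·RH+f) = 0.4692 μm/a
  Sd branch = 0.01025·Sd^0.27·e^(0.036·RH+0.049·T) = 0.8234 μm/a
  sum: 0.4692 + 0.8234 → r_corr = 1.293 μm/a
Convert to mass loss: 1.293 μm/a × 8.96 g/cm³ = 11.58 g·m⁻²·a⁻¹

r_corr = 11.6 g·m⁻²·a⁻¹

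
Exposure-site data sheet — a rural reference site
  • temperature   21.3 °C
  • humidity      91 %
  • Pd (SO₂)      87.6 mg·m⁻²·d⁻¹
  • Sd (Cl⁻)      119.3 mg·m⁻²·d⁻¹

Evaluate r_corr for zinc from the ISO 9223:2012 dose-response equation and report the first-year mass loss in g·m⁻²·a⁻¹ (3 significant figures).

zinc: temperature factor f = -0.071·(11.3) = -0.8023
  sulphur-dioxide contribution → 2.722 μm/a
  chloride contribution → 3.382 μm/a
  ⇒ r_corr(zinc) = 6.104 μm/a
Convert to mass loss: 6.104 μm/a × 7.14 g/cm³ = 43.58 g·m⁻²·a⁻¹

r_corr = 43.6 g·m⁻²·a⁻¹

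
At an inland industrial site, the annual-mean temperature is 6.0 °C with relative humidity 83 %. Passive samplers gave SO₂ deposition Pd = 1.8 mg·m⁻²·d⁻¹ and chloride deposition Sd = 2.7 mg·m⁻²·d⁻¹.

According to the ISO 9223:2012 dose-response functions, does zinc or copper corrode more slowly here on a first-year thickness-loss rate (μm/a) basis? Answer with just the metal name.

zinc

zinc: f(T) = +0.038·(T−10) [T≤10 °C] = -0.1520
  SO₂ term: 0.0129·1.8^0.44·exp(0.046·83-0.1520) = 0.6532
  Cl⁻ term: 0.0175·2.7^0.57·exp(0.008·83+0.085·6.0) = 0.09972
  sum: 0.6532 + 0.09972 → r_corr = 0.7529 μm/a
copper: f(T) = +0.126·(T−10) [T≤10 °C] = -0.5040
  Pd branch = 0.0053·Pd^0.26·e^(0.059·RH+f) = 0.4995 μm/a
  Sd branch = 0.01025·Sd^0.27·e^(0.036·RH+0.049·T) = 0.3569 μm/a
  r_corr = 0.4995 + 0.3569 = 0.8564 μm/a
Ordering by μm/a: copper (0.856) > zinc (0.753)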